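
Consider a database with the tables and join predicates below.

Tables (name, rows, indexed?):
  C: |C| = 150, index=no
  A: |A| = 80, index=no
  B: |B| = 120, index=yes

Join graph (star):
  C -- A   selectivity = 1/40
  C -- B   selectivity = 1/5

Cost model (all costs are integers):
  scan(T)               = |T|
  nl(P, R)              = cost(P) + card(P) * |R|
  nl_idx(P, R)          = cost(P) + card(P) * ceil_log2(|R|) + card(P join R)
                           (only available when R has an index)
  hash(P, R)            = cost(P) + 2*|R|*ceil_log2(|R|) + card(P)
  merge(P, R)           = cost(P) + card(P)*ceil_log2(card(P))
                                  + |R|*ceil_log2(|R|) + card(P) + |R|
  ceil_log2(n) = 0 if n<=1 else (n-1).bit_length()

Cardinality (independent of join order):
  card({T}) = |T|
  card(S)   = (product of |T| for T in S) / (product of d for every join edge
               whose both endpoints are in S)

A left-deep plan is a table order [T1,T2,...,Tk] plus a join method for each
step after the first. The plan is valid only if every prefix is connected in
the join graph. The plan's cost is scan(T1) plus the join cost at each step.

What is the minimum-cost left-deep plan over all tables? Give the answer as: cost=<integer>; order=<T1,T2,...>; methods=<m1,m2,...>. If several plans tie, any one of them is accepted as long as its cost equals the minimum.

Selinger DP (subsets sized 1..n):
  {C}: scan cost=150, card=150
  {A}: scan cost=80, card=80
  {B}: scan cost=120, card=120
  {AC}: card=300; try (A,hash)→1420, (C,merge)→2070, (A,merge)→2140, (C,hash)→2560, (C,nl)→12080, (A,nl)→12150; best=1420 via (A,hash)
  {BC}: card=3600; try (B,hash)→1980, (C,merge)→2430, (B,merge)→2460, (C,hash)→2640, (B,nl_idx)→4800, (C,nl)→18120 …(+1); best=1980 via (B,hash)
  {ABC}: card=7200; try (B,hash)→3400, (B,merge)→5380, (A,hash)→6700, (B,nl_idx)→10720, (B,nl)→37420, (A,merge)→49420 …(+1); best=3400 via (B,hash)

cost=3400; order=C,A,B; methods=hash,hash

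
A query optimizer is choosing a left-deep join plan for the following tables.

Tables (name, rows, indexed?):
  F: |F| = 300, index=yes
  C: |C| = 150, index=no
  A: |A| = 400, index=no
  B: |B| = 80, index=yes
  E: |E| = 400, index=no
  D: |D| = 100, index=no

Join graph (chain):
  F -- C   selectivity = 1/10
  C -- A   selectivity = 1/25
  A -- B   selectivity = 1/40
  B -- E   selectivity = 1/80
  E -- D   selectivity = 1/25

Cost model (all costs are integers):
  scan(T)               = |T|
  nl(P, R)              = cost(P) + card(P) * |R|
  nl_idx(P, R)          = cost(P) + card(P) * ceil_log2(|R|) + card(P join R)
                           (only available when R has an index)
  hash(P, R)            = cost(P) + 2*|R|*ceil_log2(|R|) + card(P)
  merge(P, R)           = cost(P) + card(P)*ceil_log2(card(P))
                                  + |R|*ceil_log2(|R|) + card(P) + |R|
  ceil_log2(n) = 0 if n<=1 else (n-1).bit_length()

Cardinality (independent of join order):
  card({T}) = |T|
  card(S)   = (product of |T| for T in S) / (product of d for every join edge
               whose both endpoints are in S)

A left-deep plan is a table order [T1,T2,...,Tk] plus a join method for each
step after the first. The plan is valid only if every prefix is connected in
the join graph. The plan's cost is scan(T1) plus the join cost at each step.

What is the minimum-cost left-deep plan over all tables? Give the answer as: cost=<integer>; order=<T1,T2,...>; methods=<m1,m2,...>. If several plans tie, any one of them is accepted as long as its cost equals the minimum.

Selinger DP (subsets sized 1..n):
  {F}: scan cost=300, card=300
  {C}: scan cost=150, card=150
  {A}: scan cost=400, card=400
  {B}: scan cost=80, card=80
  {E}: scan cost=400, card=400
  {D}: scan cost=100, card=100
  {CF}: card=4500; try (C,hash)→3000, (F,merge)→4500, (C,merge)→4650, (F,hash)→5700, (F,nl_idx)→6000, (F,nl)→45150 …(+1); best=3000 via (C,hash)
  {AC}: card=2400; try (C,hash)→3200, (A,merge)→5500, (C,merge)→5750, (A,hash)→7500, (A,nl)→60150, (C,nl)→60400; best=3200 via (C,hash)
  {AB}: card=800; try (B,hash)→1920, (B,nl_idx)→4000, (A,merge)→4720, (B,merge)→5040, (A,hash)→7360, (A,nl)→32080 …(+1); best=1920 via (B,hash)
  {BE}: card=400; try (B,hash)→1920, (B,nl_idx)→3600, (E,merge)→4720, (B,merge)→5040, (E,hash)→7360, (E,nl)→32080 …(+1); best=1920 via (B,hash)
  {DE}: card=1600; try (D,hash)→2200, (E,merge)→4900, (D,merge)→5200, (E,hash)→7400, (E,nl)→40100, (D,nl)→40400; best=2200 via (D,hash)
  {ACF}: card=72000; try (F,hash)→11000, (A,hash)→14700, (F,merge)→37400, (A,merge)→70000, (F,nl_idx)→96800, (F,nl)→723200 …(+1); best=11000 via (F,hash)
  {ABC}: card=4800; try (C,hash)→5120, (B,hash)→6720, (C,merge)→12070, (B,nl_idx)→24800, (B,merge)→35040, (C,nl)→121920 …(+1); best=5120 via (C,hash)
  {ABE}: card=4000; try (A,hash)→9520, (E,hash)→9920, (A,merge)→9920, (E,merge)→14720, (A,nl)→161920, (E,nl)→321920; best=9520 via (A,hash)
  {BDE}: card=1600; try (D,hash)→3720, (B,hash)→4920, (D,merge)→6720, (B,nl_idx)→15000, (B,merge)→22040, (D,nl)→41920 …(+1); best=3720 via (D,hash)
  {ABCF}: card=144000; try (F,hash)→15320, (F,merge)→75320, (B,hash)→84120, (F,nl_idx)→192320, (B,nl_idx)→659000, (B,merge)→1307640 …(+2); best=15320 via (F,hash)
  {ABCE}: card=24000; try (C,hash)→15920, (E,hash)→17120, (C,merge)→62870, (E,merge)→76320, (C,nl)→609520, (E,nl)→1925120; best=15920 via (C,hash)
  {ABDE}: card=16000; try (A,hash)→12520, (D,hash)→14920, (A,merge)→26920, (D,merge)→62320, (D,nl)→409520, (A,nl)→643720; best=12520 via (A,hash)
  {ABCEF}: card=720000; try (F,hash)→45320, (E,hash)→166520, (F,merge)→402920, (F,nl_idx)→951920, (E,merge)→2755320, (F,nl)→7215920 …(+1); best=45320 via (F,hash)
  {ABCDE}: card=96000; try (C,hash)→30920, (D,hash)→41320, (C,merge)→253870, (D,merge)→400720, (C,nl)→2412520, (D,nl)→2415920; best=30920 via (C,hash)
  {ABCDEF}: card=2880000; try (F,hash)→132320, (D,hash)→766720, (F,merge)→1761920, (F,nl_idx)→3774920, (D,merge)→15166120, (F,nl)→28830920 …(+1); best=132320 via (F,hash)

cost=132320; order=E,B,D,A,C,F; methods=hash,hash,hash,hash,hash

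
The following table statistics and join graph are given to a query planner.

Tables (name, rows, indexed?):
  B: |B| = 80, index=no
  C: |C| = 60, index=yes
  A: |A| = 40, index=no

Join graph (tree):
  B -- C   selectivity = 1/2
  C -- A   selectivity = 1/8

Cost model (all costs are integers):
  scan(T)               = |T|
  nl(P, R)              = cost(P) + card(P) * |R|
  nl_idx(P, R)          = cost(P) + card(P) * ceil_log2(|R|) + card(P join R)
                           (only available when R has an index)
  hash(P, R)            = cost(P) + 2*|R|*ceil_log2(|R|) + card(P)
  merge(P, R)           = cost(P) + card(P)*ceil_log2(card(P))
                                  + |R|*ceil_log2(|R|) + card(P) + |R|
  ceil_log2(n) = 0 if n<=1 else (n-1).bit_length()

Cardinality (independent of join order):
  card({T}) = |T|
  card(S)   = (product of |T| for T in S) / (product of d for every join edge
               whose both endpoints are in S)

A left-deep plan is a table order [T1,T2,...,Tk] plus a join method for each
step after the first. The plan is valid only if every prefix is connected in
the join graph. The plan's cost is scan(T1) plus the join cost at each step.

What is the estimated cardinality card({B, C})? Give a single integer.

2400

Tables in S: B(80), C(60)
Edges inside S: B-C(d=2)
numerator = 80 * 60 = 4800
denominator = 2 = 2
card(S) = 4800 / 2 = 2400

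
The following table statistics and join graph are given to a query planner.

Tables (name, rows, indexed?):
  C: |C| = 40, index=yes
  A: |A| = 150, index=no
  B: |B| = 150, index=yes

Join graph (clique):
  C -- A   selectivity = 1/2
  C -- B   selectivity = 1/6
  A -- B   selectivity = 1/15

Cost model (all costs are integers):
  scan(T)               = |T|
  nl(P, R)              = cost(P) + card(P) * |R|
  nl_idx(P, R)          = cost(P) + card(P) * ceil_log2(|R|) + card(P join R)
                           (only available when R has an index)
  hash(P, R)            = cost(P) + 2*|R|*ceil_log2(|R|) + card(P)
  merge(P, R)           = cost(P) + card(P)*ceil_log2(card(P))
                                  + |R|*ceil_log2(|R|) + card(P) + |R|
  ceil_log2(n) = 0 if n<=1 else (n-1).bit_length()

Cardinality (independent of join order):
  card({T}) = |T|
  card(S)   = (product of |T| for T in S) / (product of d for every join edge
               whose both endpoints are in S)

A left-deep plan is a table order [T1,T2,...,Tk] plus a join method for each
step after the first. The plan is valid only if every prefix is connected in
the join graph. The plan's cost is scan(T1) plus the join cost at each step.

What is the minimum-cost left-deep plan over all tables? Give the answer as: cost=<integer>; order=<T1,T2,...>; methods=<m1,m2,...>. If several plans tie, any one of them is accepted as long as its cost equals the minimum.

Selinger DP (subsets sized 1..n):
  {C}: scan cost=40, card=40
  {A}: scan cost=150, card=150
  {B}: scan cost=150, card=150
  {AC}: card=3000; try (C,hash)→780, (A,merge)→1670, (C,merge)→1780, (A,hash)→2480, (C,nl_idx)→4050, (A,nl)→6040 …(+1); best=780 via (C,hash)
  {BC}: card=1000; try (C,hash)→780, (B,nl_idx)→1360, (B,merge)→1670, (C,merge)→1780, (C,nl_idx)→2050, (B,hash)→2480 …(+2); best=780 via (C,hash)
  {AB}: card=1500; try (B,hash)→2700, (A,hash)→2700, (B,merge)→2850, (B,nl_idx)→2850, (A,merge)→2850, (B,nl)→22650 …(+1); best=2700 via (B,hash)
  {ABC}: card=5000; try (A,hash)→4180, (C,hash)→4680, (B,hash)→6180, (A,merge)→13130, (C,nl_idx)→16700, (C,merge)→20980 …(+5); best=4180 via (A,hash)

cost=4180; order=B,C,A; methods=hash,hash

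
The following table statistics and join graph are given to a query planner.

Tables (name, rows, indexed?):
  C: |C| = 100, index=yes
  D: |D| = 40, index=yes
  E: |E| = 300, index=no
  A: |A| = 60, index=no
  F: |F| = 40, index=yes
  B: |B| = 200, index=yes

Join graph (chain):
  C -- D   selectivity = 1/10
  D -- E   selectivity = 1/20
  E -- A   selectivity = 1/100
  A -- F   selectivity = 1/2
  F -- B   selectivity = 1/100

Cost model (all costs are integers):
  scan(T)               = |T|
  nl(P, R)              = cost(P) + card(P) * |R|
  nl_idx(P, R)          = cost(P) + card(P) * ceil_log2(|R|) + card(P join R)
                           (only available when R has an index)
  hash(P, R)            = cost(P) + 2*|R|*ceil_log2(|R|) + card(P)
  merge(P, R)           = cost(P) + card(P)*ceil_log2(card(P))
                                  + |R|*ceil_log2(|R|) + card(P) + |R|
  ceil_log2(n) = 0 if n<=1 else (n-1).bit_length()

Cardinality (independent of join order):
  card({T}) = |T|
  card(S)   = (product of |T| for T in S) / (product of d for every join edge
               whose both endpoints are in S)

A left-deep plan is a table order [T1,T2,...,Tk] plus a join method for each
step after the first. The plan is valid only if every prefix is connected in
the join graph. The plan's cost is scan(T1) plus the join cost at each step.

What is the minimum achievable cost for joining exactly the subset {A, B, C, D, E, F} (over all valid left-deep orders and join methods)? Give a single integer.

Selinger DP over subsets of {A,B,C,D,E,F}:
  {C}: scan cost=100, card=100
  {D}: scan cost=40, card=40
  {E}: scan cost=300, card=300
  {A}: scan cost=60, card=60
  {F}: scan cost=40, card=40
  {B}: scan cost=200, card=200
  {CD}: card=400; try (D,hash)→680, (C,nl_idx)→720, (D,nl_idx)→1100, (C,merge)→1120, (D,merge)→1180, (C,hash)→1480 …(+2); best=680 via (D,hash)
  {DE}: card=600; try (D,hash)→1080, (D,nl_idx)→2700, (E,merge)→3320, (D,merge)→3580, (E,hash)→5480, (E,nl)→12040 …(+1); best=1080 via (D,hash)
  {AE}: card=180; try (A,hash)→1320, (E,merge)→3480, (A,merge)→3720, (E,hash)→5520, (E,nl)→18060, (A,nl)→18300; best=1320 via (A,hash)
  {AF}: card=1200; try (F,hash)→600, (A,merge)→740, (F,merge)→760, (A,hash)→800, (F,nl_idx)→1620, (A,nl)→2440 …(+1); best=600 via (F,hash)
  {BF}: card=80; try (B,nl_idx)→440, (F,hash)→880, (F,nl_idx)→1480, (B,merge)→2120, (F,merge)→2280, (B,hash)→3280 …(+2); best=440 via (B,nl_idx)
  {CDE}: card=6000; try (C,hash)→3080, (E,hash)→6480, (E,merge)→7680, (C,merge)→8480, (C,nl_idx)→11280, (C,nl)→61080 …(+1); best=3080 via (C,hash)
  {ADE}: card=360; try (D,hash)→1980, (A,hash)→2400, (D,nl_idx)→2760, (D,merge)→3220, (A,merge)→8100, (D,nl)→8520 …(+1); best=1980 via (D,hash)
  {AEF}: card=3600; try (F,hash)→1980, (F,merge)→3220, (F,nl_idx)→6000, (E,hash)→7200, (F,nl)→8520, (E,merge)→18000 …(+1); best=1980 via (F,hash)
  {ABF}: card=2400; try (A,hash)→1240, (A,merge)→1500, (B,hash)→5000, (A,nl)→5240, (B,nl_idx)→12600, (B,merge)→16800 …(+1); best=1240 via (A,hash)
  {ACDE}: card=3600; try (C,hash)→3740, (C,merge)→6380, (C,nl_idx)→8100, (A,hash)→9800, (C,nl)→37980, (A,merge)→87500 …(+1); best=3740 via (C,hash)
  {ADEF}: card=7200; try (F,hash)→2820, (F,merge)→5860, (D,hash)→6060, (F,nl_idx)→11340, (F,nl)→16380, (D,nl_idx)→30780 …(+2); best=2820 via (F,hash)
  {ABEF}: card=7200; try (B,hash)→8780, (E,hash)→9040, (E,merge)→35440, (B,nl_idx)→37980, (B,merge)→50580, (E,nl)→721240 …(+1); best=8780 via (B,hash)
  {ACDEF}: card=72000; try (F,hash)→7820, (C,hash)→11420, (F,merge)→50820, (F,nl_idx)→97340, (C,merge)→104420, (C,nl_idx)→125220 …(+2); best=7820 via (F,hash)
  {ABDEF}: card=14400; try (B,hash)→13220, (D,hash)→16460, (D,nl_idx)→66380, (B,nl_idx)→74820, (B,merge)→105420, (D,merge)→109860 …(+2); best=13220 via (B,hash)
  {ABCDEF}: card=144000; try (C,hash)→29020, (B,hash)→83020, (C,merge)→230020, (C,nl_idx)→258020, (B,nl_idx)→727820, (B,merge)→1305620 …(+2); best=29020 via (C,hash)

29020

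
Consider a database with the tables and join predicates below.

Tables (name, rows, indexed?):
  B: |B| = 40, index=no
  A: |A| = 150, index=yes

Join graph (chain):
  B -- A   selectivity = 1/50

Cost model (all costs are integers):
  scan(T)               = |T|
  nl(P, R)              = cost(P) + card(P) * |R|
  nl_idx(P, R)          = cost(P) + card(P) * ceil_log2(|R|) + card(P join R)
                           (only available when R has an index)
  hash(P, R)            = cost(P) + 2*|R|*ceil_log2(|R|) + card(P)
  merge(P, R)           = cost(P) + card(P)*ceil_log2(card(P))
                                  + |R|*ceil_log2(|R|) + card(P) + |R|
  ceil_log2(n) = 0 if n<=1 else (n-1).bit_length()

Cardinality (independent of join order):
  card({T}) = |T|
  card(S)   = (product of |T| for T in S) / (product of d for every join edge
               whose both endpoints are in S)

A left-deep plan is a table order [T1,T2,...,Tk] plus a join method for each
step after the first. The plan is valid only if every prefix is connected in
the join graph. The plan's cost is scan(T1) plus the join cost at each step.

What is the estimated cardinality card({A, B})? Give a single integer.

Tables in S: A(150), B(40)
Edges inside S: B-A(d=50)
numerator = 150 * 40 = 6000
denominator = 50 = 50
card(S) = 6000 / 50 = 120

120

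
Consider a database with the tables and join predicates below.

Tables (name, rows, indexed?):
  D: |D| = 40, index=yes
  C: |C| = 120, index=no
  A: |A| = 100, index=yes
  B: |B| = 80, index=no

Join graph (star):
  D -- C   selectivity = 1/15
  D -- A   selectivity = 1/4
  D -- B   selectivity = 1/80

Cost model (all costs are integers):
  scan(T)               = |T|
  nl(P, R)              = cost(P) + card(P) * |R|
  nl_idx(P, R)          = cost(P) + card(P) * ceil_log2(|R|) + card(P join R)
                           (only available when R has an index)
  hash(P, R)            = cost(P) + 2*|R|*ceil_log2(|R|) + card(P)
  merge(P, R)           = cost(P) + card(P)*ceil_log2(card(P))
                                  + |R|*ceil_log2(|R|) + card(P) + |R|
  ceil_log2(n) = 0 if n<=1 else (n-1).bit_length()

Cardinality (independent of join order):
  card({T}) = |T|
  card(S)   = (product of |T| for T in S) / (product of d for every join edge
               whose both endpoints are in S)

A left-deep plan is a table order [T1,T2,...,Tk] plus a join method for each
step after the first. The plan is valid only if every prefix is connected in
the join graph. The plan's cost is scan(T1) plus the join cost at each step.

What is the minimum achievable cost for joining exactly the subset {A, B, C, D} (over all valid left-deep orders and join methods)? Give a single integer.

Selinger DP over subsets of {A,B,C,D}:
  {D}: scan cost=40, card=40
  {C}: scan cost=120, card=120
  {A}: scan cost=100, card=100
  {B}: scan cost=80, card=80
  {CD}: card=320; try (D,hash)→720, (D,nl_idx)→1160, (C,merge)→1280, (D,merge)→1360, (C,hash)→1760, (C,nl)→4840 …(+1); best=720 via (D,hash)
  {AD}: card=1000; try (D,hash)→680, (A,merge)→1120, (D,merge)→1180, (A,nl_idx)→1320, (A,hash)→1480, (D,nl_idx)→1700 …(+2); best=680 via (D,hash)
  {BD}: card=40; try (D,nl_idx)→600, (D,hash)→640, (B,merge)→960, (D,merge)→1000, (B,hash)→1200, (B,nl)→3240 …(+1); best=600 via (D,nl_idx)
  {ACD}: card=8000; try (A,hash)→2440, (C,hash)→3360, (A,merge)→4720, (A,nl_idx)→10960, (C,merge)→12640, (A,nl)→32720 …(+1); best=2440 via (A,hash)
  {BCD}: card=320; try (C,merge)→1840, (B,hash)→2160, (C,hash)→2320, (B,merge)→4560, (C,nl)→5400, (B,nl)→26320; best=1840 via (C,merge)
  {ABD}: card=1000; try (A,merge)→1680, (A,nl_idx)→1880, (A,hash)→2040, (B,hash)→2800, (A,nl)→4600, (B,merge)→12320 …(+1); best=1680 via (A,merge)
  {ABCD}: card=8000; try (A,hash)→3560, (C,hash)→4360, (A,merge)→5840, (B,hash)→11560, (A,nl_idx)→12080, (C,merge)→13640 …(+4); best=3560 via (A,hash)

3560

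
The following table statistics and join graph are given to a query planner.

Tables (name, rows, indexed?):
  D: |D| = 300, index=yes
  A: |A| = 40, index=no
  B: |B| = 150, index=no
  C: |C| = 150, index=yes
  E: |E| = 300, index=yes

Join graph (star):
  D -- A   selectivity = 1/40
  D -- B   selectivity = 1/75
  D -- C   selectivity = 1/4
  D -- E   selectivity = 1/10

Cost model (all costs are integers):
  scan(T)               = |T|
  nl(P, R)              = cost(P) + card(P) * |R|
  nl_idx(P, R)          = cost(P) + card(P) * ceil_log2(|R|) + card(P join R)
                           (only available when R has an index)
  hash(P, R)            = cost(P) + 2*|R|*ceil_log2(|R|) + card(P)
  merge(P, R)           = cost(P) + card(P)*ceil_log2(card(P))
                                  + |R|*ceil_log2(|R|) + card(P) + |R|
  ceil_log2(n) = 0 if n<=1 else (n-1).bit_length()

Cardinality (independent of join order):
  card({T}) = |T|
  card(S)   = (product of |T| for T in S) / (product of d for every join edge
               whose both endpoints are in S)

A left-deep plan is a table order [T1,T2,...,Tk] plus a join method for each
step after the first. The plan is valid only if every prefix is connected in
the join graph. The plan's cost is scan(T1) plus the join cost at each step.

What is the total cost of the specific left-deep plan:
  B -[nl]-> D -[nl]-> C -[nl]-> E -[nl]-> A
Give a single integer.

33885150

step 1: scan B: cost=150, card=150
step 2: join D via nl
    card(P join D) = 150*300/(75) = 600
    cost = 150 + 150*300 = 45150
step 3: join C via nl
    card(P join C) = 600*150/(4) = 22500
    cost = 45150 + 600*150 = 135150
step 4: join E via nl
    card(P join E) = 22500*300/(10) = 675000
    cost = 135150 + 22500*300 = 6885150
step 5: join A via nl
    card(P join A) = 675000*40/(40) = 675000
    cost = 6885150 + 675000*40 = 33885150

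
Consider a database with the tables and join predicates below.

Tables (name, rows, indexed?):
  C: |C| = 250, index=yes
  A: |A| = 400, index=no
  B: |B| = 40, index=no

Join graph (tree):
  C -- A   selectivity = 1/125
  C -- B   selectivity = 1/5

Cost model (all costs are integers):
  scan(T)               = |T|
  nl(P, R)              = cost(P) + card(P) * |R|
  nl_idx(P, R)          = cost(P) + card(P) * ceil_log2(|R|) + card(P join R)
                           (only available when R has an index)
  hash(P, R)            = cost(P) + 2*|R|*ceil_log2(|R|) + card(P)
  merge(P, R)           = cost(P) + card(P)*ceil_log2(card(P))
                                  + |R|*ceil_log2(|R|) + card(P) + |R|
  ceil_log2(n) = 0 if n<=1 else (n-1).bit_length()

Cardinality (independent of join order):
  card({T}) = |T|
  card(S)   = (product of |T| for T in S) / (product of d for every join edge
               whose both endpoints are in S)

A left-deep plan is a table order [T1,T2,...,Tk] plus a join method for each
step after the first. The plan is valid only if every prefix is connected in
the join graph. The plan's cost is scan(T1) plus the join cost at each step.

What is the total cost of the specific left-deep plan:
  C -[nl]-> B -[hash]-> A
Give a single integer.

19450

step 1: scan C: cost=250, card=250
step 2: join B via nl
    card(P join B) = 250*40/(5) = 2000
    cost = 250 + 250*40 = 10250
step 3: join A via hash
    card(P join A) = 2000*400/(125) = 6400
    cost = 10250 + 2*400*9 + 2000 = 19450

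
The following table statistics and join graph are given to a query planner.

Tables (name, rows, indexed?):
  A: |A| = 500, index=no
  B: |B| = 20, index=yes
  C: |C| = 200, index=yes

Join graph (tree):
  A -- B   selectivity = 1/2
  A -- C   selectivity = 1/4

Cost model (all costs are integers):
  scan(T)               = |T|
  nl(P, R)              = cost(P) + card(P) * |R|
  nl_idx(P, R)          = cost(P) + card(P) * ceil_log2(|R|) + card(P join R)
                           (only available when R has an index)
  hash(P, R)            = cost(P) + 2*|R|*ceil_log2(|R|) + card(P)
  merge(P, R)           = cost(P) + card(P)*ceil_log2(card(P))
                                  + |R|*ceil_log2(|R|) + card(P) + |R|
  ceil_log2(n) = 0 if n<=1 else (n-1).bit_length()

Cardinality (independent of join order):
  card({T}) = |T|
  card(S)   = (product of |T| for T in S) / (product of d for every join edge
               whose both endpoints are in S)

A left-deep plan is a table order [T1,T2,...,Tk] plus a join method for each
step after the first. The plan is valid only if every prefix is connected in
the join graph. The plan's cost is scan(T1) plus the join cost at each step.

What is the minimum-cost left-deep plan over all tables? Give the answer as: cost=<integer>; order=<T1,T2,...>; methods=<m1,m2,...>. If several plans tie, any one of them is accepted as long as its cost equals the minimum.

Selinger DP (subsets sized 1..n):
  {A}: scan cost=500, card=500
  {B}: scan cost=20, card=20
  {C}: scan cost=200, card=200
  {AB}: card=5000; try (B,hash)→1200, (A,merge)→5140, (B,merge)→5620, (B,nl_idx)→8000, (A,hash)→9040, (A,nl)→10020 …(+1); best=1200 via (B,hash)
  {AC}: card=25000; try (C,hash)→4200, (A,merge)→7000, (C,merge)→7300, (A,hash)→9400, (C,nl_idx)→29500, (A,nl)→100200 …(+1); best=4200 via (C,hash)
  {ABC}: card=250000; try (C,hash)→9400, (B,hash)→29400, (C,merge)→73000, (C,nl_idx)→291200, (B,nl_idx)→379200, (B,merge)→404320 …(+2); best=9400 via (C,hash)

cost=9400; order=A,B,C; methods=hash,hash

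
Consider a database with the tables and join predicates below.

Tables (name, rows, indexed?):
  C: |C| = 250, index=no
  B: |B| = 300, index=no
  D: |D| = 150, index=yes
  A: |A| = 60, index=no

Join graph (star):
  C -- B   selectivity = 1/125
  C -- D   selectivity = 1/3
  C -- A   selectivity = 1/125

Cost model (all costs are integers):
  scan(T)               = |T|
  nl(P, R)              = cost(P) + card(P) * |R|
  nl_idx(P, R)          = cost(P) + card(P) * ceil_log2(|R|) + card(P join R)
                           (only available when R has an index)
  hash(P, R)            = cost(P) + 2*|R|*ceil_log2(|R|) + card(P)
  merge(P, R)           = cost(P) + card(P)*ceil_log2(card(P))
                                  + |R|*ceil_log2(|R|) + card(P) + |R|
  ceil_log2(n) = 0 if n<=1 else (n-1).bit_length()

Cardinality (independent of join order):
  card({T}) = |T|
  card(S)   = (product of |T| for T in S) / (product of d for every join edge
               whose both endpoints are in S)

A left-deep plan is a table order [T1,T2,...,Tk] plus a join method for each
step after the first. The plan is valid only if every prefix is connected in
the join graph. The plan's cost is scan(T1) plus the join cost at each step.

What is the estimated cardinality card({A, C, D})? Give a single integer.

6000

Tables in S: A(60), C(250), D(150)
Edges inside S: C-D(d=3), C-A(d=125)
numerator = 60 * 250 * 150 = 2250000
denominator = 3 * 125 = 375
card(S) = 2250000 / 375 = 6000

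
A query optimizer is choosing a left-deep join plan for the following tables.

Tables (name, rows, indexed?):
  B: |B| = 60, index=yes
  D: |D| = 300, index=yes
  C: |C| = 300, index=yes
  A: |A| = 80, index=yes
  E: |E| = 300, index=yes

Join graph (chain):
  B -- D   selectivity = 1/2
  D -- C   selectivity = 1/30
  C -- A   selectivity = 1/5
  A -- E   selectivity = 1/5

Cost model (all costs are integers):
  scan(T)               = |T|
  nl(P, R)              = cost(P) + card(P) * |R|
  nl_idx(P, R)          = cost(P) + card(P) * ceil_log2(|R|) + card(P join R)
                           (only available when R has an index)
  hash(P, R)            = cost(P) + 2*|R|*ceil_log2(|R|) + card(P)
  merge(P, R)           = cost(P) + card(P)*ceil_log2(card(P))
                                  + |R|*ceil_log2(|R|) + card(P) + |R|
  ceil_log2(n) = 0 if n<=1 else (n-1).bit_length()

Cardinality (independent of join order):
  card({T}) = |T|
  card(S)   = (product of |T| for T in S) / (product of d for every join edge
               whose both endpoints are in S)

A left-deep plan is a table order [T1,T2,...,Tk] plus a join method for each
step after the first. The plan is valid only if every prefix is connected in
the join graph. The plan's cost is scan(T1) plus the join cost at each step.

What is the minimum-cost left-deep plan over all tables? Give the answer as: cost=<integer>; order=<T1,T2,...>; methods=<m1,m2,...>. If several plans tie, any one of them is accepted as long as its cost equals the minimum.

cost=1504240; order=C,D,A,B,E; methods=hash,hash,hash,hash

Selinger DP (subsets sized 1..n):
  {B}: scan cost=60, card=60
  {D}: scan cost=300, card=300
  {C}: scan cost=300, card=300
  {A}: scan cost=80, card=80
  {E}: scan cost=300, card=300
  {BD}: card=9000; try (B,hash)→1320, (D,merge)→3480, (B,merge)→3720, (D,hash)→5520, (D,nl_idx)→9600, (B,nl_idx)→11100 …(+2); best=1320 via (B,hash)
  {CD}: card=3000; try (D,hash)→6000, (D,nl_idx)→6000, (C,hash)→6000, (C,nl_idx)→6000, (D,merge)→6300, (C,merge)→6300 …(+2); best=6000 via (D,hash)
  {AC}: card=4800; try (A,hash)→1720, (C,merge)→3720, (A,merge)→3940, (C,hash)→5560, (C,nl_idx)→5600, (A,nl_idx)→7200 …(+2); best=1720 via (A,hash)
  {AE}: card=4800; try (A,hash)→1720, (E,merge)→3720, (A,merge)→3940, (E,hash)→5560, (E,nl_idx)→5600, (A,nl_idx)→7200 …(+2); best=1720 via (A,hash)
  {BCD}: card=90000; try (B,hash)→9720, (C,hash)→15720, (B,merge)→45420, (B,nl_idx)→114000, (C,merge)→139320, (C,nl_idx)→172320 …(+2); best=9720 via (B,hash)
  {ACD}: card=48000; try (A,hash)→10120, (D,hash)→11920, (A,merge)→45640, (D,merge)→71920, (A,nl_idx)→75000, (D,nl_idx)→92920 …(+2); best=10120 via (A,hash)
  {ACE}: card=288000; try (E,hash)→11920, (C,hash)→11920, (E,merge)→71920, (C,merge)→71920, (E,nl_idx)→332920, (C,nl_idx)→332920 …(+2); best=11920 via (E,hash)
  {ABCD}: card=1440000; try (B,hash)→58840, (A,hash)→100840, (B,merge)→826540, (A,merge)→1630360, (B,nl_idx)→1738120, (A,nl_idx)→2079720 …(+2); best=58840 via (B,hash)
  {ACDE}: card=2880000; try (E,hash)→63520, (D,hash)→305320, (E,merge)→829120, (E,nl_idx)→3322120, (D,nl_idx)→5483920, (D,merge)→5774920 …(+2); best=63520 via (E,hash)
  {ABCDE}: card=86400000; try (E,hash)→1504240, (B,hash)→2944240, (E,merge)→31741840, (B,merge)→66303940, (E,nl_idx)→99418840, (B,nl_idx)→103743520 …(+2); best=1504240 via (E,hash)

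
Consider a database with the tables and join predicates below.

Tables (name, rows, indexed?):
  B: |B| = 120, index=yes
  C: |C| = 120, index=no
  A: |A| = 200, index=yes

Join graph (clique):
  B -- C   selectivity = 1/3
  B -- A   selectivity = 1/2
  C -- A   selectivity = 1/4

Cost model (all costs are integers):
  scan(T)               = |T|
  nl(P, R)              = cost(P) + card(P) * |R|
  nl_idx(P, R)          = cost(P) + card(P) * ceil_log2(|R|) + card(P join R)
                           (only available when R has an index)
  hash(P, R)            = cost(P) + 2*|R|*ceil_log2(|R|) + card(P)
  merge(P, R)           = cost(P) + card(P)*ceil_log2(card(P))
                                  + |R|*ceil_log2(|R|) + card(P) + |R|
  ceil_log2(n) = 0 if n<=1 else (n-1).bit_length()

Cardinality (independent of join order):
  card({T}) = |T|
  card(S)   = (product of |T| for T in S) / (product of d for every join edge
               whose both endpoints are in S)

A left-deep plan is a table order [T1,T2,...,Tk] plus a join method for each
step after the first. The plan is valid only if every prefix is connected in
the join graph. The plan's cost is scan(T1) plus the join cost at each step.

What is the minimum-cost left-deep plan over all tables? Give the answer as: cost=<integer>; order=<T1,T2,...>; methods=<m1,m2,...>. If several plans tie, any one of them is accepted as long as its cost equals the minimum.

Selinger DP (subsets sized 1..n):
  {B}: scan cost=120, card=120
  {C}: scan cost=120, card=120
  {A}: scan cost=200, card=200
  {BC}: card=4800; try (C,hash)→1920, (B,hash)→1920, (C,merge)→2040, (B,merge)→2040, (B,nl_idx)→5760, (C,nl)→14520 …(+1); best=1920 via (C,hash)
  {AB}: card=12000; try (B,hash)→2080, (A,merge)→2880, (B,merge)→2960, (A,hash)→3440, (A,nl_idx)→13080, (B,nl_idx)→13600 …(+2); best=2080 via (B,hash)
  {AC}: card=6000; try (C,hash)→2080, (A,merge)→2880, (C,merge)→2960, (A,hash)→3440, (A,nl_idx)→7080, (A,nl)→24120 …(+1); best=2080 via (C,hash)
  {ABC}: card=120000; try (B,hash)→9760, (A,hash)→9920, (C,hash)→15760, (A,merge)→70920, (B,merge)→87040, (A,nl_idx)→160320 …(+5); best=9760 via (B,hash)

cost=9760; order=A,C,B; methods=hash,hash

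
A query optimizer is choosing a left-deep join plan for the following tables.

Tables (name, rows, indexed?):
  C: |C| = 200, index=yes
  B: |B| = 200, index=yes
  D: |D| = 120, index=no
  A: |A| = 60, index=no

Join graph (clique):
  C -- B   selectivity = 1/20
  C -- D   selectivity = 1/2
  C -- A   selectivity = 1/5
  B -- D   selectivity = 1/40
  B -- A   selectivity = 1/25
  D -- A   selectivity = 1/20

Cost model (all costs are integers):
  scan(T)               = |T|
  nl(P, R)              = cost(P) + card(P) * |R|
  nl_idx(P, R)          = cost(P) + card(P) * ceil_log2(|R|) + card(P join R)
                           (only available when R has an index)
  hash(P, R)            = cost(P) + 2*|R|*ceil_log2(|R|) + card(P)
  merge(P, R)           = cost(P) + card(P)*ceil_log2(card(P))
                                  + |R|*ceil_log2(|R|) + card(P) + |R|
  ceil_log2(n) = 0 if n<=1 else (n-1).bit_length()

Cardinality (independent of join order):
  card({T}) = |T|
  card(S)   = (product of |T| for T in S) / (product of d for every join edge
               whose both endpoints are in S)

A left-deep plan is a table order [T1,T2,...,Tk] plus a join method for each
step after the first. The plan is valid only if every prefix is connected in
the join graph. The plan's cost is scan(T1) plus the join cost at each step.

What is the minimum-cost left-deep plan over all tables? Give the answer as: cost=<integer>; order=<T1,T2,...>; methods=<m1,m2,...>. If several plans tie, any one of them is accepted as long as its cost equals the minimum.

Selinger DP (subsets sized 1..n):
  {C}: scan cost=200, card=200
  {B}: scan cost=200, card=200
  {D}: scan cost=120, card=120
  {A}: scan cost=60, card=60
  {BC}: card=2000; try (C,hash)→3600, (B,hash)→3600, (C,merge)→3800, (C,nl_idx)→3800, (B,merge)→3800, (B,nl_idx)→3800 …(+2); best=3600 via (C,hash)
  {CD}: card=12000; try (D,hash)→2080, (C,merge)→2880, (D,merge)→2960, (C,hash)→3440, (C,nl_idx)→13080, (C,nl)→24120 …(+1); best=2080 via (D,hash)
  {AC}: card=2400; try (A,hash)→1120, (C,merge)→2280, (A,merge)→2420, (C,nl_idx)→2940, (C,hash)→3320, (C,nl)→12060 …(+1); best=1120 via (A,hash)
  {BD}: card=600; try (B,nl_idx)→1680, (D,hash)→2080, (B,merge)→2880, (D,merge)→2960, (B,hash)→3440, (B,nl)→24120 …(+1); best=1680 via (B,nl_idx)
  {AB}: card=480; try (B,nl_idx)→1020, (A,hash)→1120, (B,merge)→2280, (A,merge)→2420, (B,hash)→3320, (B,nl)→12060 …(+1); best=1020 via (B,nl_idx)
  {AD}: card=360; try (A,hash)→960, (D,merge)→1440, (A,merge)→1500, (D,hash)→1800, (D,nl)→7260, (A,nl)→7320; best=960 via (A,hash)
  {BCD}: card=3000; try (C,hash)→5480, (D,hash)→7280, (C,nl_idx)→9480, (C,merge)→10080, (B,hash)→17280, (D,merge)→28560 …(+5); best=5480 via (C,hash)
  {ABC}: card=960; try (C,hash)→4700, (C,nl_idx)→5820, (A,hash)→6320, (B,hash)→6720, (C,merge)→7620, (B,nl_idx)→21280 …(+5); best=4700 via (C,hash)
  {ACD}: card=7200; try (C,hash)→4520, (D,hash)→5200, (C,merge)→6360, (C,nl_idx)→11040, (A,hash)→14800, (D,merge)→33280 …(+4); best=4520 via (C,hash)
  {ABD}: card=72; try (A,hash)→3000, (D,hash)→3180, (B,nl_idx)→3912, (B,hash)→4520, (B,merge)→6360, (D,merge)→6780 …(+4); best=3000 via (A,hash)
  {ABCD}: card=72; try (C,nl_idx)→3648, (C,merge)→5376, (C,hash)→6272, (D,hash)→7340, (A,hash)→9200, (B,hash)→14920 …(+8); best=3648 via (C,nl_idx)

cost=3648; order=D,B,A,C; methods=nl_idx,hash,nl_idx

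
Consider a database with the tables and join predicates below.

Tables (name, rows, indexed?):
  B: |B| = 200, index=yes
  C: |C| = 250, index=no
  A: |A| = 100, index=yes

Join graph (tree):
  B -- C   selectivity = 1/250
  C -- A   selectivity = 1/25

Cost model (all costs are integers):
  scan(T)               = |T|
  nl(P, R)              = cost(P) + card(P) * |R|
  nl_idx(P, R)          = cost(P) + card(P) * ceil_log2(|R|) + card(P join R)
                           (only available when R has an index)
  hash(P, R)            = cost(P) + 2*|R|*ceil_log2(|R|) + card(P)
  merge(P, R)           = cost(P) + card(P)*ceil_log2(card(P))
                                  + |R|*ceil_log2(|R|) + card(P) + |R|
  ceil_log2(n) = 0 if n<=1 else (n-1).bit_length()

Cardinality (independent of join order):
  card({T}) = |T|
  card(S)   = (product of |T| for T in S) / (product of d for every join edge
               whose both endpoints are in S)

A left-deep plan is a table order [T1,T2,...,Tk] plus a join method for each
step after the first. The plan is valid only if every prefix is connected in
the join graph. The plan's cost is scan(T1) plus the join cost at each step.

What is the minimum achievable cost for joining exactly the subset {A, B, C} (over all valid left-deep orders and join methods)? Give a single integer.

Selinger DP over subsets of {A,B,C}:
  {B}: scan cost=200, card=200
  {C}: scan cost=250, card=250
  {A}: scan cost=100, card=100
  {BC}: card=200; try (B,nl_idx)→2450, (B,hash)→3700, (C,merge)→4250, (B,merge)→4300, (C,hash)→4400, (C,nl)→50200 …(+1); best=2450 via (B,nl_idx)
  {AC}: card=1000; try (A,hash)→1900, (A,nl_idx)→3000, (C,merge)→3150, (A,merge)→3300, (C,hash)→4200, (C,nl)→25100 …(+1); best=1900 via (A,hash)
  {ABC}: card=800; try (A,hash)→4050, (A,nl_idx)→4650, (A,merge)→5050, (B,hash)→6100, (B,nl_idx)→10700, (B,merge)→14700 …(+2); best=4050 via (A,hash)

4050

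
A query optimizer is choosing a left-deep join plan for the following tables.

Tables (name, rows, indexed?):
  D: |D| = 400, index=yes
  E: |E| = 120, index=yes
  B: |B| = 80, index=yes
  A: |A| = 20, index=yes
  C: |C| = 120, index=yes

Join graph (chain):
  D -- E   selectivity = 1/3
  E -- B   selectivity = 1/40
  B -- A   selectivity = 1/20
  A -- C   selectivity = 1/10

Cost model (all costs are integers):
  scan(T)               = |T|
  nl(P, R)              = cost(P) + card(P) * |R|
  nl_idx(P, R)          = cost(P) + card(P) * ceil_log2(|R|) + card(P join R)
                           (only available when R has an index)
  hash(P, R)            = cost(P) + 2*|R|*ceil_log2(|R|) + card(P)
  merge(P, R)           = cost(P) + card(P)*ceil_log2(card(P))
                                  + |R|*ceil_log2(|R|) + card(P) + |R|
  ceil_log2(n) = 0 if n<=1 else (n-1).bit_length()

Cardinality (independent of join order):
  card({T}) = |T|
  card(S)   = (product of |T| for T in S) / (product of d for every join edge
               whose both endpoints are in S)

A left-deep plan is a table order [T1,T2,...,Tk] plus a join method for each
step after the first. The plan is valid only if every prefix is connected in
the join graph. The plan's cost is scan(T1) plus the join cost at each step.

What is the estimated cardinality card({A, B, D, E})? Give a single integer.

Tables in S: A(20), B(80), D(400), E(120)
Edges inside S: D-E(d=3), E-B(d=40), B-A(d=20)
numerator = 20 * 80 * 400 * 120 = 76800000
denominator = 3 * 40 * 20 = 2400
card(S) = 76800000 / 2400 = 32000

32000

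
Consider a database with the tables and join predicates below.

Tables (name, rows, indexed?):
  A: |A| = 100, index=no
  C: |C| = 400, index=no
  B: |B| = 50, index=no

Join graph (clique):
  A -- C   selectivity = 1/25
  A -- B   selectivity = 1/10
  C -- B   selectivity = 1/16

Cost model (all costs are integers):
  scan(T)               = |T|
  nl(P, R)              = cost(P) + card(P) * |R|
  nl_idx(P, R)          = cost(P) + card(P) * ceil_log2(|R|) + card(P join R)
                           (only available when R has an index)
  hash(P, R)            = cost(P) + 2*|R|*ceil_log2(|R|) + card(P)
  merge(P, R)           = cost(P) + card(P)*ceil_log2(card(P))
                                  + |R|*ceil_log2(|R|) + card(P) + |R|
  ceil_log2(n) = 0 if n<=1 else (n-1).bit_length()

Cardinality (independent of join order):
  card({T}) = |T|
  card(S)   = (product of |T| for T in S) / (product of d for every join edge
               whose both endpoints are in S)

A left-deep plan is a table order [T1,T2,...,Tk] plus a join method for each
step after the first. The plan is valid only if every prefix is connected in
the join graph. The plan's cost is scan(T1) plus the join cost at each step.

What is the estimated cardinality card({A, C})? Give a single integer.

1600

Tables in S: A(100), C(400)
Edges inside S: A-C(d=25)
numerator = 100 * 400 = 40000
denominator = 25 = 25
card(S) = 40000 / 25 = 1600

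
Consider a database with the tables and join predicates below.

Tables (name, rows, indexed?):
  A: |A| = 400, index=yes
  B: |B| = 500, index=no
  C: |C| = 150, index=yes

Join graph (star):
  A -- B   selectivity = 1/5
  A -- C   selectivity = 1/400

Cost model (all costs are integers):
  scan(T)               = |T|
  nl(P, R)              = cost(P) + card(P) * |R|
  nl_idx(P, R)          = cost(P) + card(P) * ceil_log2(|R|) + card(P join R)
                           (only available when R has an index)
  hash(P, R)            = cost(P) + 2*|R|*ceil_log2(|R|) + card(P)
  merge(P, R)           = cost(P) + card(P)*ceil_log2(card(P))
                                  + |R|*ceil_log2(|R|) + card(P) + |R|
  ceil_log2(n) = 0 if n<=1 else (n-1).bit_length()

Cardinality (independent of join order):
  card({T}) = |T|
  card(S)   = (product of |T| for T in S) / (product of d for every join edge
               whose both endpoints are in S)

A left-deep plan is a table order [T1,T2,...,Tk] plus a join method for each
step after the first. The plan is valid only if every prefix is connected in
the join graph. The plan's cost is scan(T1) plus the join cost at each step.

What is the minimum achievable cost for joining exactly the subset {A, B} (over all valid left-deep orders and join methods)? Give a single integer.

8200

Selinger DP over subsets of {A,B}:
  {A}: scan cost=400, card=400
  {B}: scan cost=500, card=500
  {AB}: card=40000; try (A,hash)→8200, (B,merge)→9400, (A,merge)→9500, (B,hash)→9800, (A,nl_idx)→45000, (B,nl)→200400 …(+1); best=8200 via (A,hash)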